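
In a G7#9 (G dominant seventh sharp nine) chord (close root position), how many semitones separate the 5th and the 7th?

3

Spelling the chord: G–B–D–F–A#.
D to F is a minor third: 3 semitones.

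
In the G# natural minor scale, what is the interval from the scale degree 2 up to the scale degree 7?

The scale runs G# A# B C# D# E F#.
That puts A# below F#.
A# up to F# is 8 semitones, a half step narrower than a major sixth, so the interval is minor.

m6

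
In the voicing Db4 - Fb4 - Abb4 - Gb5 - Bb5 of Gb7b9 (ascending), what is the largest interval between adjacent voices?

Adjacent intervals: Db4→Fb4 = minor third; Fb4→Abb4 = minor third; Abb4→Gb5 = major seventh; Gb5→Bb5 = major third.
The largest is Abb4 to Gb5, a major seventh (11 semitones).

M7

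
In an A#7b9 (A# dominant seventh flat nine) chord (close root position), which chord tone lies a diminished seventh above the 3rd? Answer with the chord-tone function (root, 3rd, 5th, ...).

The chord tones of A# dominant seventh flat nine are A#, C##, E#, G#, B.
The 3rd is C##. A diminished seventh above C## is B.
B is the chord's 9th.

9th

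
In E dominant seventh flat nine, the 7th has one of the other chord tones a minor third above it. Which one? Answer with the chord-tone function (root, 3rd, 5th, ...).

9th

E7b9 is spelled E-G#-B-D-F.
The 7th is D. A minor third above D is F.
F is the chord's 9th.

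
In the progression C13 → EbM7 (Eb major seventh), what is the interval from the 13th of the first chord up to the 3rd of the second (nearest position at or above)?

minor seventh

The 13th of C13 is A; the 3rd of EbM7 (Eb major seventh) is G.
7 letter names make it a seventh; at 10 semitones (a half step narrower than major) the quality is minor.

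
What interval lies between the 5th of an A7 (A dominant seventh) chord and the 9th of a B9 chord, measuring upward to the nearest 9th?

major sixth

The 5th of A7 (A dominant seventh) is E; the 9th of B9 is C♯.
E up to C♯ spans 6 letter names and 9 semitones — a major sixth.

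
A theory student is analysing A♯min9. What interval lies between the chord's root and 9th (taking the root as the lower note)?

The chord tones of A♯min9 are A♯, C♯, E♯, G♯, B♯.
So we need the interval from A♯ up to B♯.
From A♯ to B♯ is 14 semitones, exactly the major ninth.

major ninth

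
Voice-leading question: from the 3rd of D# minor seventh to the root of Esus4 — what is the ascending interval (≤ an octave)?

minor seventh

The 3rd of D# minor seventh is F#; the root of Esus4 is E.
7 letter names make it a seventh; at 10 semitones (a half step narrower than major) the quality is minor.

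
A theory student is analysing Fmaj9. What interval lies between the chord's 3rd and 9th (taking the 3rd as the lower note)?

Spelling the chord: F, A, C, E, G.
So we need the interval from A up to G.
A up to G is 10 semitones, a half step narrower than a major seventh, so the interval is minor.

minor 7th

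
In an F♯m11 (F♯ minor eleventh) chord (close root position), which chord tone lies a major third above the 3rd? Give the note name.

The chord tones of F♯m11 (F♯ minor eleventh) are F♯–A–C♯–E–G♯–B.
The 3rd is A. A major third above A is C♯.
C♯ is the chord's 5th.

C#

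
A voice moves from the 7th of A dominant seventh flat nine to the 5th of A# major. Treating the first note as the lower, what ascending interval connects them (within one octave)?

The 7th of A dominant seventh flat nine is G; the 5th of A# major is E#.
G up to E# is 10 semitones, a half step wider than a major sixth, so the interval is augmented.

augmented 6th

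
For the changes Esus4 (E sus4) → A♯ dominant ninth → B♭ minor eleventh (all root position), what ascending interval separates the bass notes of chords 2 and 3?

The roots are A♯ and B♭.
From A♯ to B♭: 0 semitones over a second = diminished.

diminished second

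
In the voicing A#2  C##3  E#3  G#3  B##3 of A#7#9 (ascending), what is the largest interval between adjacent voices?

augmented third

Adjacent intervals: A#2→C##3 = major third; C##3→E#3 = minor third; E#3→G#3 = minor third; G#3→B##3 = augmented third.
The largest is G#3 to B##3, an augmented third (5 semitones).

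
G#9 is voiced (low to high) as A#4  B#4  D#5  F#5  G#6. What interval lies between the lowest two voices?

major second

Those voices are A#4 and B#4.
Counting 2 letters and 2 half steps from A# gives a major second.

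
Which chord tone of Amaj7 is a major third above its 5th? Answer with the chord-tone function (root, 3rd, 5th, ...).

7th

A major seventh: A C# E G#.
The 5th is E. A major third above E is G#.
G# is the chord's 7th.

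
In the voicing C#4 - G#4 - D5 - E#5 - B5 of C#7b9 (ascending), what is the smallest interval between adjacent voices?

augmented 2nd

Adjacent intervals: C#4→G#4 = perfect fifth; G#4→D5 = diminished fifth; D5→E#5 = augmented second; E#5→B5 = diminished fifth.
The smallest is D5 to E#5, an augmented second (3 semitones).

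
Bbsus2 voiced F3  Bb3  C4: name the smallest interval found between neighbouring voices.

Adjacent intervals: F3→Bb3 = perfect fourth; Bb3→C4 = major second.
The smallest is Bb3 to C4, a major second (2 semitones).

M2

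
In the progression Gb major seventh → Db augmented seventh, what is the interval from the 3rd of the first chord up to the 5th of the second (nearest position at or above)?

major 7th

Gb major seventh has Bb as its 3rd, and Db augmented seventh has A as its 5th.
Counting 7 letters and 11 half steps from Bb gives a major seventh.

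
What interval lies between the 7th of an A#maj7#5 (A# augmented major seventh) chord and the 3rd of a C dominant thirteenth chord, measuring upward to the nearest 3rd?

The 7th of A#maj7#5 (A# augmented major seventh) is G##; the 3rd of C dominant thirteenth is E.
6 letter names make it a sixth; at 7 semitones (a whole step narrower than major) the quality is diminished.

diminished sixth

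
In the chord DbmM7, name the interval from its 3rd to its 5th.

major third

The chord tones of Dbm(maj7) are Db, Fb, Ab, C.
So we need the interval from Fb up to Ab.
Counting 3 letters and 4 half steps from Fb gives a major third.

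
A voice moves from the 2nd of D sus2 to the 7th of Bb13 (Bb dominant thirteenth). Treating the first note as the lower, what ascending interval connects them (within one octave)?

diminished fourth

D sus2 has E as its 2nd, and Bb13 (Bb dominant thirteenth) has Ab as its 7th.
4 letter names make it a fourth; at 4 semitones (a half step narrower than perfect) the quality is diminished.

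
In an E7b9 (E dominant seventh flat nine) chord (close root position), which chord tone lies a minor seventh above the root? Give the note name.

D

E7b9 (E dominant seventh flat nine) is spelled E–G#–B–D–F.
The root is E. A minor seventh above E is D.
D is the chord's 7th.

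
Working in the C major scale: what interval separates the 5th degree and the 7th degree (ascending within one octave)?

The scale runs C D E F G A B.
That puts G below B.
Counting 3 letters and 4 half steps from G gives a major third.

M3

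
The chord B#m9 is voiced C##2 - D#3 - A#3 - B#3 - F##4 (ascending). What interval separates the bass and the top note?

P18

The outer voices are C##2 and F##4.
C## up to F## spans 18 letter names and 29 semitones — a perfect 18th.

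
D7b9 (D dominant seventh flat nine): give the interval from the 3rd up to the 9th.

D7b9 is spelled D, F#, A, C, Eb.
That puts F# below Eb.
From F# to Eb: 9 semitones over a seventh = diminished.

diminished seventh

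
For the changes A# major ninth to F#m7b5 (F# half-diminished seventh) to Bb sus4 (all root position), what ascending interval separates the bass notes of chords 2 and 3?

The roots are F# and Bb.
4 letter names make it a fourth; at 4 semitones (a half step narrower than perfect) the quality is diminished.

diminished fourth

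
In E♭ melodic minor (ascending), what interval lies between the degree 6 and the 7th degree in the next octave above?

Spelling E♭ melodic minor (ascending): E♭ F G♭ A♭ B♭ C D.
The degree 6 is C and the 7th scale degree (up an octave) is D.
Counting 9 letters and 14 half steps from C gives a major ninth.

major 9th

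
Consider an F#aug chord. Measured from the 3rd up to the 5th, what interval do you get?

F# augmented: F#, A#, C##.
3rd = A#; 5th = C##.
Counting 3 letters and 4 half steps from A# gives a major third.

major third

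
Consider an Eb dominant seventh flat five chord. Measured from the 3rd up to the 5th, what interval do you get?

Eb7b5 is spelled Eb G Bbb Db.
So we need the interval from G up to Bbb.
From G to Bbb: 2 semitones over a third = diminished.

d3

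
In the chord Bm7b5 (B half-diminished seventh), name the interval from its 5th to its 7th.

major third

Spelling the chord: B, D, F, A.
5th = F; 7th = A.
Counting 3 letters and 4 half steps from F gives a major third.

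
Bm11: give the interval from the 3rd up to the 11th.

major ninth

Bm11 is spelled B–D–F♯–A–C♯–E.
The 3rd is D and the 11th is E.
Counting 9 letters and 14 half steps from D gives a major ninth.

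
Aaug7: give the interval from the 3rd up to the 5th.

major third

Spelling the chord: A-C#-E#-G.
That puts C# below E#.
C# up to E# spans 3 letter names and 4 semitones — a major third.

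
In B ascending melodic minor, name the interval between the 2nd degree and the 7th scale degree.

major sixth

B melodic minor: B C♯ D E F♯ G♯ A♯.
2nd degree = C♯; 7th scale degree = A♯.
From C♯ to A♯ is 9 semitones, exactly the major sixth.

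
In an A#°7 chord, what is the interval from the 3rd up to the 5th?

A#dim7 is spelled A# C# E G.
The 3rd is C# and the 5th is E.
From C# to E: 3 semitones over a third = minor.

minor 3rd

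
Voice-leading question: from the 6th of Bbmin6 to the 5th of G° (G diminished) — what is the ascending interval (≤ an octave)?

diminished fifth

Bbmin6 has G as its 6th, and G° (G diminished) has Db as its 5th.
5 letter names make it a fifth; at 6 semitones (a half step narrower than perfect) the quality is diminished.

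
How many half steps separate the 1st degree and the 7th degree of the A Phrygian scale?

The scale is A Bb C D E F G.
A up to G is a minor seventh — 10 semitones.

10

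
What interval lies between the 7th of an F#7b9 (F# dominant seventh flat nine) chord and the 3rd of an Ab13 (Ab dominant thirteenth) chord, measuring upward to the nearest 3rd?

minor sixth

The 7th of F#7b9 (F# dominant seventh flat nine) is E; the 3rd of Ab13 (Ab dominant thirteenth) is C.
6 letter names make it a sixth; at 8 semitones (a half step narrower than major) the quality is minor.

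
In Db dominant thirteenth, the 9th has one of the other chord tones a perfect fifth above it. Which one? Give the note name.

Spelling the chord: Db F Ab Cb Eb Bb.
The 9th is Eb. A perfect fifth above Eb is Bb.
Bb is the chord's 13th.

Bb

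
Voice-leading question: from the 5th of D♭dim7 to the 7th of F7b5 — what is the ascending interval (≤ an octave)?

D♭dim7 has A𝄫 as its 5th, and F7b5 has E♭ as its 7th.
A𝄫 up to E♭ is 8 semitones, a half step wider than a perfect fifth, so the interval is augmented.

augmented fifth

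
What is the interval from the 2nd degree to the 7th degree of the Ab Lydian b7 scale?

minor sixth

The scale runs Ab Bb C D Eb F Gb.
2nd degree = Bb; degree 7 = Gb.
Bb up to Gb is 8 semitones, a half step narrower than a major sixth, so the interval is minor.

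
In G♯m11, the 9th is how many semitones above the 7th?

Spelling the chord: G♯-B-D♯-F♯-A♯-C♯.
F♯ to A♯ is a major third: 4 semitones.

4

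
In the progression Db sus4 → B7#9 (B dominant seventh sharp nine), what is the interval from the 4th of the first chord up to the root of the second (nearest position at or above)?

augmented third

The 4th of Db sus4 is Gb; the root of B7#9 (B dominant seventh sharp nine) is B.
Gb up to B is 5 semitones, a half step wider than a major third, so the interval is augmented.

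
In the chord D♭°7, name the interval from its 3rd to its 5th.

minor third

D♭ diminished seventh: D♭ F♭ A𝄫 C𝄫.
The 3rd is F♭ and the 5th is A𝄫.
From F♭ to A𝄫: 3 semitones over a third = minor.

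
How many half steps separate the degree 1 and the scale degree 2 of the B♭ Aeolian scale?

2

The scale is B♭ C D♭ E♭ F G♭ A♭.
B♭ up to C is a major second — 2 semitones.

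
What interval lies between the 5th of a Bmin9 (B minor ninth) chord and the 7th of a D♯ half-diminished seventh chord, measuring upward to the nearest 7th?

perfect 5th

Bmin9 (B minor ninth) has F♯ as its 5th, and D♯ half-diminished seventh has C♯ as its 7th.
Counting 5 letters and 7 half steps from F♯ gives a perfect fifth.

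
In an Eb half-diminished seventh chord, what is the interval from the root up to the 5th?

Ebø (Eb half-diminished seventh): Eb, Gb, Bbb, Db.
Root = Eb; 5th = Bbb.
5 letter names make it a fifth; at 6 semitones (a half step narrower than perfect) the quality is diminished.

diminished 5th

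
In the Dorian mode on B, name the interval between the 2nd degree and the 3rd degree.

minor 2nd

The scale runs B C# D E F# G# A.
So we need the interval from C# up to D.
2 letter names make it a second; at 1 semitone (a half step narrower than major) the quality is minor.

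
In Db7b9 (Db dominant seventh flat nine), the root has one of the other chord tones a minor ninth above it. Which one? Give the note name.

Ebb

Spelling the chord: Db, F, Ab, Cb, Ebb.
The root is Db. A minor ninth above Db is Ebb.
Ebb is the chord's 9th.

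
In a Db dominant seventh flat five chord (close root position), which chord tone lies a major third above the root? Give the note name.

Spelling the chord: Db-F-Abb-Cb.
The root is Db. A major third above Db is F.
F is the chord's 3rd.

F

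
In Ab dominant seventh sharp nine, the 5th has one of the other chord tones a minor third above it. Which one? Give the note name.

Gb

Ab7#9 is spelled Ab, C, Eb, Gb, B.
The 5th is Eb. A minor third above Eb is Gb.
Gb is the chord's 7th.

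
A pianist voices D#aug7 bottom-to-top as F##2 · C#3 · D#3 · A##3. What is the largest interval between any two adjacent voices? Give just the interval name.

augmented fifth

Adjacent intervals: F##2→C#3 = diminished fifth; C#3→D#3 = major second; D#3→A##3 = augmented fifth.
The largest is D#3 to A##3, an augmented fifth (8 semitones).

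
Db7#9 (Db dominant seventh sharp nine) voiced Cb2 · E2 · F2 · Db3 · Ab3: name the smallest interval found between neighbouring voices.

minor second

Adjacent intervals: Cb2→E2 = augmented third; E2→F2 = minor second; F2→Db3 = minor sixth; Db3→Ab3 = perfect fifth.
The smallest is E2 to F2, a minor second (1 semitone).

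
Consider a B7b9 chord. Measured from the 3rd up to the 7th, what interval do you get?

B dominant seventh flat nine: B-D#-F#-A-C.
So we need the interval from D# up to A.
5 letter names make it a fifth; at 6 semitones (a half step narrower than perfect) the quality is diminished.

diminished 5th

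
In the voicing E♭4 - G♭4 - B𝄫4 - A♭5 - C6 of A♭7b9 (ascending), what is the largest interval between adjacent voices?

Adjacent intervals: E♭4→G♭4 = minor third; G♭4→B𝄫4 = minor third; B𝄫4→A♭5 = major seventh; A♭5→C6 = major third.
The largest is B𝄫4 to A♭5, a major seventh (11 semitones).

M7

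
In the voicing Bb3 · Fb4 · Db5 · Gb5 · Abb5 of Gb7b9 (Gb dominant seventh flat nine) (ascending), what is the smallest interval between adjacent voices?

Adjacent intervals: Bb3→Fb4 = diminished fifth; Fb4→Db5 = major sixth; Db5→Gb5 = perfect fourth; Gb5→Abb5 = minor second.
The smallest is Gb5 to Abb5, a minor second (1 semitone).

minor second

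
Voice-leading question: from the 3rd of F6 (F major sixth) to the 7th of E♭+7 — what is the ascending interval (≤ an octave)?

diminished fourth

The 3rd of F6 (F major sixth) is A; the 7th of E♭+7 is D♭.
A up to D♭ is 4 semitones, a half step narrower than a perfect fourth, so the interval is diminished.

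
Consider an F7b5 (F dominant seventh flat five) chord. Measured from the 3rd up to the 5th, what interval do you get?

The chord tones of F dominant seventh flat five are F, A, Cb, Eb.
That puts A below Cb.
From A to Cb: 2 semitones over a third = diminished.

diminished third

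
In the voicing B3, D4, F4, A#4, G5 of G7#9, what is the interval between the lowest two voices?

minor third

Those voices are B3 and D4.
3 letter names make it a third; at 3 semitones (a half step narrower than major) the quality is minor.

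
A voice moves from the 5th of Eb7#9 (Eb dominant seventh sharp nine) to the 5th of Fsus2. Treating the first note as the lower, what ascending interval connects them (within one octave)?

major second

Eb7#9 (Eb dominant seventh sharp nine) has Bb as its 5th, and Fsus2 has C as its 5th.
From Bb to C is 2 semitones, exactly the major second.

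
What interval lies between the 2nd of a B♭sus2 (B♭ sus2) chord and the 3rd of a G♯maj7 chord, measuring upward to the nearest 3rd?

augmented seventh

B♭sus2 (B♭ sus2) has C as its 2nd, and G♯maj7 has B♯ as its 3rd.
C up to B♯ is 12 semitones, a half step wider than a major seventh, so the interval is augmented.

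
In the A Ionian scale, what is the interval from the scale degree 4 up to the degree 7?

A major: A B C# D E F# G#.
That puts D below G#.
From D to G#: 6 semitones over a fourth = augmented.

augmented 4th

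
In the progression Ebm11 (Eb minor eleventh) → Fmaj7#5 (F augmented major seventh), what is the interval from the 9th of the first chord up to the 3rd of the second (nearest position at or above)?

major third

Ebm11 (Eb minor eleventh) has F as its 9th, and Fmaj7#5 (F augmented major seventh) has A as its 3rd.
From F to A is 4 semitones, exactly the major third.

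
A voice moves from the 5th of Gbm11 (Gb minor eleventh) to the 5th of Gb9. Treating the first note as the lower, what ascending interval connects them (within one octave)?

perfect unison

Gbm11 (Gb minor eleventh) has Db as its 5th, and Gb9 has Db as its 5th.
From Db to Db is 0 semitones, exactly the perfect unison.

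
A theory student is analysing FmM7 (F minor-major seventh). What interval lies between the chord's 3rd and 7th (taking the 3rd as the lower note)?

FmM7 is spelled F–A♭–C–E.
So we need the interval from A♭ up to E.
From A♭ to E: 8 semitones over a fifth = augmented.

augmented fifth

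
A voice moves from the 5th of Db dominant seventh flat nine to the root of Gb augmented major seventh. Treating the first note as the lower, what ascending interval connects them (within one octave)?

Db dominant seventh flat nine has Ab as its 5th, and Gb augmented major seventh has Gb as its root.
7 letter names make it a seventh; at 10 semitones (a half step narrower than major) the quality is minor.

minor 7th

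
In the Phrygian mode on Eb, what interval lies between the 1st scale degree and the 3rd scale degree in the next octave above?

minor tenth

Eb phrygian: Eb Fb Gb Ab Bb Cb Db.
The 1st scale degree is Eb and the 3rd degree (up an octave) is Gb.
Eb up to Gb is 15 semitones, a half step narrower than a major tenth, so the interval is minor.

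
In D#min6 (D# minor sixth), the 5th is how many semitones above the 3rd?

4

The chord tones of D#min6 are D# F# A# B#.
F# to A# is a major third: 4 semitones.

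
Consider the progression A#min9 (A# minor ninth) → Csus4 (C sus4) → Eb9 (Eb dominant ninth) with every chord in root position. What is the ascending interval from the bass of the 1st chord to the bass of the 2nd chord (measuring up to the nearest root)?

The roots are A# and C.
A# up to C is 2 semitones, a whole step narrower than a major third, so the interval is diminished.

diminished 3rd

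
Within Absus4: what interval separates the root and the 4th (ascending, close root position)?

perfect fourth

The chord tones of Absus4 are Ab–Db–Eb.
So we need the interval from Ab up to Db.
Counting 4 letters and 5 half steps from Ab gives a perfect fourth.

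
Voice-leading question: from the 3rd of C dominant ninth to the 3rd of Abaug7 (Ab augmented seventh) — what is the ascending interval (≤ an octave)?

The 3rd of C dominant ninth is E; the 3rd of Abaug7 (Ab augmented seventh) is C.
6 letter names make it a sixth; at 8 semitones (a half step narrower than major) the quality is minor.

m6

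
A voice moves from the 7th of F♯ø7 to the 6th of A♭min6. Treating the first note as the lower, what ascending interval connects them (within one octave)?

The 7th of F♯ø7 is E; the 6th of A♭min6 is F.
E up to F is 1 semitone, a half step narrower than a major second, so the interval is minor.

minor second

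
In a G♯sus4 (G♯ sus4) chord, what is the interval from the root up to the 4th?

perfect fourth

The chord tones of G♯ sus4 are G♯–C♯–D♯.
That puts G♯ below C♯.
Counting 4 letters and 5 half steps from G♯ gives a perfect fourth.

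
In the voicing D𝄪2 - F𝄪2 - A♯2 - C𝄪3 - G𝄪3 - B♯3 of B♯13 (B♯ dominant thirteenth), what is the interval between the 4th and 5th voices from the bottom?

Those voices are C𝄪3 and G𝄪3.
C𝄪 up to G𝄪 spans 5 letter names and 7 semitones — a perfect fifth.

perfect 5th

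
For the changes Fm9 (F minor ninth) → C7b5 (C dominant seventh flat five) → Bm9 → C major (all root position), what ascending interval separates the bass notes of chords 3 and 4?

minor second

The roots are B and C.
2 letter names make it a second; at 1 semitone (a half step narrower than major) the quality is minor.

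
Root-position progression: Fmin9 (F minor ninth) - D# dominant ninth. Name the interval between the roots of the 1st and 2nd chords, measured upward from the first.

The roots are F and D#.
6 letter names make it a sixth; at 10 semitones (a half step wider than major) the quality is augmented.

augmented sixth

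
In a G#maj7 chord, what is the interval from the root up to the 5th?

The chord tones of G#M7 (G# major seventh) are G#–B#–D#–F##.
The root is G# and the 5th is D#.
Counting 5 letters and 7 half steps from G# gives a perfect fifth.

P5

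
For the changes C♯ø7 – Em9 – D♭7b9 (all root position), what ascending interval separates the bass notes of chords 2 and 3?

The roots are E and D♭.
E up to D♭ is 9 semitones, a whole step narrower than a major seventh, so the interval is diminished.

diminished seventh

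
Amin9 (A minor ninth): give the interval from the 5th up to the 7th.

minor third

Am9 (A minor ninth) is spelled A C E G B.
That puts E below G.
E up to G is 3 semitones, a half step narrower than a major third, so the interval is minor.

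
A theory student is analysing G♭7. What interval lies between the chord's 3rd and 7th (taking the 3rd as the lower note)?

The chord tones of G♭7 are G♭, B♭, D♭, F♭.
So we need the interval from B♭ up to F♭.
5 letter names make it a fifth; at 6 semitones (a half step narrower than perfect) the quality is diminished.

diminished fifth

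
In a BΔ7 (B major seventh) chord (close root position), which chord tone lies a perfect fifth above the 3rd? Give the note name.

Spelling the chord: B-D#-F#-A#.
The 3rd is D#. A perfect fifth above D# is A#.
A# is the chord's 7th.

A#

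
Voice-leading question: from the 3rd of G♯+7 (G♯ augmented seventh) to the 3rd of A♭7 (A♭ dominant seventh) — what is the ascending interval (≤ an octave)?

G♯+7 (G♯ augmented seventh) has B♯ as its 3rd, and A♭7 (A♭ dominant seventh) has C as its 3rd.
2 letter names make it a second; at 0 semitones (a whole step narrower than major) the quality is diminished.

diminished second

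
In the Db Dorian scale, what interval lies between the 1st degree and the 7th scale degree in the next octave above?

Db dorian: Db Eb Fb Gb Ab Bb Cb.
That puts Db below Cb.
14 letter names make it a fourteenth; at 22 semitones (a half step narrower than major) the quality is minor.

m14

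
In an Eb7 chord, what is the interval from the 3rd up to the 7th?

diminished fifth

Spelling the chord: Eb G Bb Db.
That puts G below Db.
From G to Db: 6 semitones over a fifth = diminished.
That tritone between 3rd and 7th is what gives the dominant seventh its pull toward resolution.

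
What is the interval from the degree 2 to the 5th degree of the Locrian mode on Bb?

Bb locrian: Bb Cb Db Eb Fb Gb Ab.
Degree 2 = Cb; 5th degree = Fb.
Counting 4 letters and 5 half steps from Cb gives a perfect fourth.

P4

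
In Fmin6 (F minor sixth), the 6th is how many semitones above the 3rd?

6

Fm6 (F minor sixth) is spelled F A♭ C D.
A♭ to D is an augmented fourth: 6 semitones.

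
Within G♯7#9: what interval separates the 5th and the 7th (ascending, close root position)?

Spelling the chord: G♯, B♯, D♯, F♯, A𝄪.
So we need the interval from D♯ up to F♯.
3 letter names make it a third; at 3 semitones (a half step narrower than major) the quality is minor.

minor 3rd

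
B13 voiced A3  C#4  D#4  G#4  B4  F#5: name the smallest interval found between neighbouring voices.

major second

Adjacent intervals: A3→C#4 = major third; C#4→D#4 = major second; D#4→G#4 = perfect fourth; G#4→B4 = minor third; B4→F#5 = perfect fifth.
The smallest is C#4 to D#4, a major second (2 semitones).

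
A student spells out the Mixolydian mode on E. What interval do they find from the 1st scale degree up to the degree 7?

The scale runs E F# G# A B C# D.
The 1st scale degree is E and the 7th scale degree is D.
7 letter names make it a seventh; at 10 semitones (a half step narrower than major) the quality is minor.

minor seventh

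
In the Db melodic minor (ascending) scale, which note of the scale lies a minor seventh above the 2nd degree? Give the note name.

Db

The scale is Db Eb Fb Gb Ab Bb C.
The 2nd degree is Eb; a minor seventh above that is Db — scale degree 1.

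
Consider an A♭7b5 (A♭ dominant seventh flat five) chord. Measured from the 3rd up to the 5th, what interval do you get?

The chord tones of A♭7b5 (A♭ dominant seventh flat five) are A♭-C-E𝄫-G♭.
3rd = C; 5th = E𝄫.
3 letter names make it a third; at 2 semitones (a whole step narrower than major) the quality is diminished.

diminished third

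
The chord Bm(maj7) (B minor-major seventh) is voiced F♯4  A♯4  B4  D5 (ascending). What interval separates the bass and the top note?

m6

The outer voices are F♯4 and D5.
From F♯ to D: 8 semitones over a sixth = minor.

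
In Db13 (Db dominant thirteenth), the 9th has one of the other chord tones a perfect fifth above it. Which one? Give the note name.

Spelling the chord: Db-F-Ab-Cb-Eb-Bb.
The 9th is Eb. A perfect fifth above Eb is Bb.
Bb is the chord's 13th.

Bb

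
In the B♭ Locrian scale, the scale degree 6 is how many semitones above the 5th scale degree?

2

The scale is B♭ C♭ D♭ E♭ F♭ G♭ A♭.
F♭ up to G♭ is a major second — 2 semitones.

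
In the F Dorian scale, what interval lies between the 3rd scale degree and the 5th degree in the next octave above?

major tenth

The scale runs F G A♭ B♭ C D E♭.
That puts A♭ below C.
From A♭ to C is 16 semitones, exactly the major tenth.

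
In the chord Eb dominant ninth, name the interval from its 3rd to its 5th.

minor third

Eb9 (Eb dominant ninth): Eb-G-Bb-Db-F.
So we need the interval from G up to Bb.
From G to Bb: 3 semitones over a third = minor.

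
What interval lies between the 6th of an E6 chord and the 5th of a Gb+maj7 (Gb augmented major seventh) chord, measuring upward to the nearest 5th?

The 6th of E6 is C#; the 5th of Gb+maj7 (Gb augmented major seventh) is D.
C# up to D is 1 semitone, a half step narrower than a major second, so the interval is minor.

m2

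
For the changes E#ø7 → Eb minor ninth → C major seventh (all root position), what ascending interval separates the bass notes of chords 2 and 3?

major 6th

The roots are Eb and C.
From Eb to C is 9 semitones, exactly the major sixth.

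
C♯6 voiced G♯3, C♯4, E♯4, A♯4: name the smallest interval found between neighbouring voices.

major third

Adjacent intervals: G♯3→C♯4 = perfect fourth; C♯4→E♯4 = major third; E♯4→A♯4 = perfect fourth.
The smallest is C♯4 to E♯4, a major third (4 semitones).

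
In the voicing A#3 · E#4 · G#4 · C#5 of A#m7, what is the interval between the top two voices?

Those voices are G#4 and C#5.
Counting 4 letters and 5 half steps from G# gives a perfect fourth.

perfect 4th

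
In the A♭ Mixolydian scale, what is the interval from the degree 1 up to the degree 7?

minor 7th

The scale runs A♭ B♭ C D♭ E♭ F G♭.
The degree 1 is A♭ and the 7th scale degree is G♭.
A♭ up to G♭ is 10 semitones, a half step narrower than a major seventh, so the interval is minor.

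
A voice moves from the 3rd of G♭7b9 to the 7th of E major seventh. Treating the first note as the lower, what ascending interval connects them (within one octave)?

G♭7b9 has B♭ as its 3rd, and E major seventh has D♯ as its 7th.
From B♭ to D♯: 5 semitones over a third = augmented.

augmented third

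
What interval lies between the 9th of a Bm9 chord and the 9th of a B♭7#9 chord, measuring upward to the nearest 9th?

perfect 1st

The 9th of Bm9 is C♯; the 9th of B♭7#9 is C♯.
C♯ up to C♯ spans 1 letter names and 0 semitones — a perfect unison.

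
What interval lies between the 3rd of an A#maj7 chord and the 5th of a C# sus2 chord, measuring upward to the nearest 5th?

diminished fifth

A#maj7 has C## as its 3rd, and C# sus2 has G# as its 5th.
5 letter names make it a fifth; at 6 semitones (a half step narrower than perfect) the quality is diminished.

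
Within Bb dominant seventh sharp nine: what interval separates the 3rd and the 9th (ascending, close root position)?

The chord tones of Bb dominant seventh sharp nine are Bb–D–F–Ab–C#.
3rd = D; 9th = C#.
Counting 7 letters and 11 half steps from D gives a major seventh.

major 7th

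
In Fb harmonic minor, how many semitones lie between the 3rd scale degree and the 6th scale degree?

The scale is Fb Gb Abb Bbb Cb Dbb Eb.
Abb up to Dbb is a perfect fourth — 5 semitones.

5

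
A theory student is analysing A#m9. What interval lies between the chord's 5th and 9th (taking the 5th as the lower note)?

Spelling the chord: A#–C#–E#–G#–B#.
That puts E# below B#.
E# up to B# spans 5 letter names and 7 semitones — a perfect fifth.

perfect fifth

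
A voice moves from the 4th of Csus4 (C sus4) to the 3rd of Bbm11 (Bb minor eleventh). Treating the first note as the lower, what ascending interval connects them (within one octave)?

minor 6th

The 4th of Csus4 (C sus4) is F; the 3rd of Bbm11 (Bb minor eleventh) is Db.
From F to Db: 8 semitones over a sixth = minor.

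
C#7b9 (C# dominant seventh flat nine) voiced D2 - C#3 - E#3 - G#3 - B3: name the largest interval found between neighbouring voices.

Adjacent intervals: D2→C#3 = major seventh; C#3→E#3 = major third; E#3→G#3 = minor third; G#3→B3 = minor third.
The largest is D2 to C#3, a major seventh (11 semitones).

major 7th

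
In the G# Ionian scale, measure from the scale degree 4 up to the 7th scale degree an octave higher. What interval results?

G# major: G# A# B# C# D# E# F##.
So we need the interval from C# up to F##.
From C# to F##: 18 semitones over an eleventh = augmented.

A11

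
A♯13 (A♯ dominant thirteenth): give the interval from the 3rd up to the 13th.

P11

A♯13 is spelled A♯, C𝄪, E♯, G♯, B♯, F𝄪.
That puts C𝄪 below F𝄪.
From C𝄪 to F𝄪 is 17 semitones, exactly the perfect eleventh.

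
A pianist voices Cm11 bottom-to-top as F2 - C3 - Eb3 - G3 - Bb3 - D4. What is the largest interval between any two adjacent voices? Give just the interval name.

perfect fifth

Adjacent intervals: F2→C3 = perfect fifth; C3→Eb3 = minor third; Eb3→G3 = major third; G3→Bb3 = minor third; Bb3→D4 = major third.
The largest is F2 to C3, a perfect fifth (7 semitones).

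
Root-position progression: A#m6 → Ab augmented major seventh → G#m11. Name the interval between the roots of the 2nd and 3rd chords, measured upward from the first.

The roots are Ab and G#.
Ab up to G# is 12 semitones, a half step wider than a major seventh, so the interval is augmented.

augmented seventh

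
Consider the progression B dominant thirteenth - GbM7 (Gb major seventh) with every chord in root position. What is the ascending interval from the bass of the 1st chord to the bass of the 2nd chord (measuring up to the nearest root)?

diminished 6th

The roots are B and Gb.
B up to Gb is 7 semitones, a whole step narrower than a major sixth, so the interval is diminished.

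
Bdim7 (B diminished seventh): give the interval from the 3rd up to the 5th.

minor third

The chord tones of B°7 are B-D-F-Ab.
3rd = D; 5th = F.
From D to F: 3 semitones over a third = minor.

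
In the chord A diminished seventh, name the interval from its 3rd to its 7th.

Adim7: A–C–E♭–G♭.
The 3rd is C and the 7th is G♭.
5 letter names make it a fifth; at 6 semitones (a half step narrower than perfect) the quality is diminished.

d5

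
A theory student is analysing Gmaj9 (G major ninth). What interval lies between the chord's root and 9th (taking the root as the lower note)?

major 9th

G major ninth is spelled G-B-D-F#-A.
The root is G and the 9th is A.
G up to A spans 9 letter names and 14 semitones — a major ninth.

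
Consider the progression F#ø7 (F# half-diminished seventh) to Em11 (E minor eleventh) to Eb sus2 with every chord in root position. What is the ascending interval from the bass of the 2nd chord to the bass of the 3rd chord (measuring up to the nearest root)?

diminished octave

The roots are E and Eb.
From E to Eb: 11 semitones over an octave = diminished.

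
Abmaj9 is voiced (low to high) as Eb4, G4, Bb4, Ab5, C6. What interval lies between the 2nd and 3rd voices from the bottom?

Those voices are G4 and Bb4.
3 letter names make it a third; at 3 semitones (a half step narrower than major) the quality is minor.

minor third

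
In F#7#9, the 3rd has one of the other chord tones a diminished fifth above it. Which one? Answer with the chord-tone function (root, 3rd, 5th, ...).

7th

F#7#9 is spelled F#, A#, C#, E, G##.
The 3rd is A#. A diminished fifth above A# is E.
E is the chord's 7th.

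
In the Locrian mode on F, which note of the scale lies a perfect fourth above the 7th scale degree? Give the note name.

Ab

The scale is F G♭ A♭ B♭ C♭ D♭ E♭.
The 7th scale degree is E♭; a perfect fourth above that is A♭ — scale degree 3.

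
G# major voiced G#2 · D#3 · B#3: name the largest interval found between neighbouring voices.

Adjacent intervals: G#2→D#3 = perfect fifth; D#3→B#3 = major sixth.
The largest is D#3 to B#3, a major sixth (9 semitones).

major sixth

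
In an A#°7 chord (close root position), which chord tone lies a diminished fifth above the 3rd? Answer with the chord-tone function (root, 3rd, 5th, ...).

A# diminished seventh is spelled A# C# E G.
The 3rd is C#. A diminished fifth above C# is G.
G is the chord's 7th.

7th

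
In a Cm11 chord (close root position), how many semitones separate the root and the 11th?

17

C minor eleventh is spelled C–E♭–G–B♭–D–F.
C to F is a perfect eleventh: 17 semitones.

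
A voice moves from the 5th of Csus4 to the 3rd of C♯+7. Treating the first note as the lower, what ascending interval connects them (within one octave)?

augmented sixth

Csus4 has G as its 5th, and C♯+7 has E♯ as its 3rd.
G up to E♯ is 10 semitones, a half step wider than a major sixth, so the interval is augmented.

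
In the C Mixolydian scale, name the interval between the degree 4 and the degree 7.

Spelling the C Mixolydian scale: C D E F G A B♭.
That puts F below B♭.
Counting 4 letters and 5 half steps from F gives a perfect fourth.

perfect fourth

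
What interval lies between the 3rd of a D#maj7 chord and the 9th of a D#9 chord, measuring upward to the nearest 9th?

The 3rd of D#maj7 is F##; the 9th of D#9 is E#.
F## up to E# is 10 semitones, a half step narrower than a major seventh, so the interval is minor.

minor seventh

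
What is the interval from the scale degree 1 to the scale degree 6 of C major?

Spelling C major: C D E F G A B.
The scale degree 1 is C and the 6th scale degree is A.
C up to A spans 6 letter names and 9 semitones — a major sixth.

major sixth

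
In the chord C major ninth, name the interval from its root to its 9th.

C major ninth is spelled C–E–G–B–D.
Root = C; 9th = D.
From C to D is 14 semitones, exactly the major ninth.

major ninth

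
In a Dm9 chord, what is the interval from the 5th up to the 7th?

minor 3rd

The chord tones of Dm9 are D-F-A-C-E.
The 5th is A and the 7th is C.
A up to C is 3 semitones, a half step narrower than a major third, so the interval is minor.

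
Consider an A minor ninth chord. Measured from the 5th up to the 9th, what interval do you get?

A minor ninth is spelled A C E G B.
That puts E below B.
Counting 5 letters and 7 half steps from E gives a perfect fifth.

perfect fifth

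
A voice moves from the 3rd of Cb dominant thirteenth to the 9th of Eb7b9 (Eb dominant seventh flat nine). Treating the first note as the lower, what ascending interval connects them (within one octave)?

minor 2nd

Cb dominant thirteenth has Eb as its 3rd, and Eb7b9 (Eb dominant seventh flat nine) has Fb as its 9th.
Eb up to Fb is 1 semitone, a half step narrower than a major second, so the interval is minor.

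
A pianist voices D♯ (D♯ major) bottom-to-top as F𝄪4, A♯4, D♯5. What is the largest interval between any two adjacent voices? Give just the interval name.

Adjacent intervals: F𝄪4→A♯4 = minor third; A♯4→D♯5 = perfect fourth.
The largest is A♯4 to D♯5, a perfect fourth (5 semitones).

perfect fourth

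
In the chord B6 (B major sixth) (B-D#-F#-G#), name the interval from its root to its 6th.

That puts B below G#.
Counting 6 letters and 9 half steps from B gives a major sixth.

major sixth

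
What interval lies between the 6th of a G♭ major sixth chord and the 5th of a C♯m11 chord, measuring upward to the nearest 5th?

G♭ major sixth has E♭ as its 6th, and C♯m11 has G♯ as its 5th.
3 letter names make it a third; at 5 semitones (a half step wider than major) the quality is augmented.

augmented third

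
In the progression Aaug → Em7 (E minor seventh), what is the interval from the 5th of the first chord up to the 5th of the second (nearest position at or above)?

The 5th of Aaug is E#; the 5th of Em7 (E minor seventh) is B.
E# up to B is 6 semitones, a half step narrower than a perfect fifth, so the interval is diminished.

d5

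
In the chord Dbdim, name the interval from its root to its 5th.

Spelling the chord: Db, Fb, Abb.
So we need the interval from Db up to Abb.
5 letter names make it a fifth; at 6 semitones (a half step narrower than perfect) the quality is diminished.

diminished 5th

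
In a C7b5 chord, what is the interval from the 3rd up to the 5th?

The chord tones of C dominant seventh flat five are C–E–G♭–B♭.
The 3rd is E and the 5th is G♭.
3 letter names make it a third; at 2 semitones (a whole step narrower than major) the quality is diminished.

diminished third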